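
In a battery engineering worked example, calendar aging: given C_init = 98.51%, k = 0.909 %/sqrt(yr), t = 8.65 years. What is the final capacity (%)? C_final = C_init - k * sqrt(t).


Step 1: sqrt(8.65 yr) = 2.9411
Step 2: drop = 0.909 * 2.9411 = 2.6735
Step 3: C_final = 98.51 - 2.6735 = 95.84%

95.84%


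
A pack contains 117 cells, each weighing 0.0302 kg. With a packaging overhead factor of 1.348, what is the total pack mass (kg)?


m_pack = n * m_cell * overhead = 117 * 0.0302 * 1.348 = 4.763 kg

4.763 kg


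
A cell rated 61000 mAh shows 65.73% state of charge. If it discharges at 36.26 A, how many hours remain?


Convert: C_total = 61000 mAh = 61 Ah
Step 1: remaining = SOC/100 * C_total = 65.73/100 * 61 = 40.095 Ah
Step 2: t = remaining / I = 40.095 / 36.26 = 1.106 hr

1.106 hr


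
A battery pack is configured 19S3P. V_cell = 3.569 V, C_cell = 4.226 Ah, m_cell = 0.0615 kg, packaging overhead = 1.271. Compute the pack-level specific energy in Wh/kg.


Step 1: V_pack = 19 * 3.569 = 67.811 V
Step 2: C_pack = 3 * 4.226 = 12.678 Ah
Step 3: E_pack = V_pack * C_pack = 67.811 * 12.678 = 859.71 Wh
Step 4: m_pack = 19 * 3 * 0.0615 * 1.271 = 4.4555 kg
Step 5: ED = E_pack / m_pack = 859.71 / 4.4555 = 193.0 Wh/kg

193.0 Wh/kg


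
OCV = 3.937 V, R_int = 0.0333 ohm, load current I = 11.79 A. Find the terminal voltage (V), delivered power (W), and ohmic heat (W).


Step 1: V_terminal = OCV - I*R = 3.937 - 11.79 * 0.0333 = 3.5444 V
Step 2: P_out = V_terminal * I = 3.5444 * 11.79 = 41.79 W
Step 3: Q = I^2 * R = 11.79^2 * 0.0333 = 4.629 W

V=3.5444 V, P=41.79 W, Q=4.629 W


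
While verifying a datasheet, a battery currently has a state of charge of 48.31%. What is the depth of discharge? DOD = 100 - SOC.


DOD = 100 - SOC = 100 - 48.31 = 51.69%

51.69%


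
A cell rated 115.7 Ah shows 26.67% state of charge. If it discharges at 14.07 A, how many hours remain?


Step 1: remaining = SOC/100 * C_total = 26.67/100 * 115.7 = 30.857 Ah
Step 2: t = remaining / I = 30.857 / 14.07 = 2.193 hr

2.193 hr


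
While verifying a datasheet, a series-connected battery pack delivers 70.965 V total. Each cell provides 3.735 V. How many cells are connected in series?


n = V_pack / V_cell = 70.965 / 3.735 = 19

19


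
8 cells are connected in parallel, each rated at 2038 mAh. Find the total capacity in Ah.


Convert: C_cell = 2038 mAh = 2.038 Ah
C_total = 8 * 2.038 = 16.304 Ah

16.304 Ah


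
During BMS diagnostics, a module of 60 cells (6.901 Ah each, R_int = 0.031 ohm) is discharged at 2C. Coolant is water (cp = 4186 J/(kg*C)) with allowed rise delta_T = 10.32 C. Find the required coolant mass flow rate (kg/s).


Step 1: I = 2 * 6.901 = 13.802 A
Step 2: Q_cell = I^2 * R = 13.802^2 * 0.031 = 5.9054 W
Step 3: Q_total = 60 * 5.9054 = 354.32 W
Step 4: m_dot = Q_total / (cp * dT) = 354.32 / (4186 * 10.32) = 0.008202 kg/s

0.008202 kg/s


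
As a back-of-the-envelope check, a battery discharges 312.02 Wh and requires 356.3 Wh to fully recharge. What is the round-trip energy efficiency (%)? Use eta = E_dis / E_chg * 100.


eta_e = E_dis / E_chg * 100 = 312.02 / 356.3 * 100 = 87.57%

87.57%


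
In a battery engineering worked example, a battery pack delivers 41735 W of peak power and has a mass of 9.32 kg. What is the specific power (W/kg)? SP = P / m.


Specific power = 41735 W / 9.32 kg = 4478 W/kg

4478 W/kg


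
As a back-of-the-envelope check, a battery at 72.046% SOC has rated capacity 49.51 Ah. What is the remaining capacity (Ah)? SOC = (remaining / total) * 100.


remaining = SOC / 100 * total = 72.046 / 100 * 49.51 = 35.67 Ah

35.67 Ah


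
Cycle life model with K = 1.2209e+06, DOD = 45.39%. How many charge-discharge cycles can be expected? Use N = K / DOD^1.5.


Step 1: DOD^1.5 = 45.39^1.5 = 305.8
Step 2: N = 1.2209e+06 / 305.8 = 3992 cycles

3992 cycles


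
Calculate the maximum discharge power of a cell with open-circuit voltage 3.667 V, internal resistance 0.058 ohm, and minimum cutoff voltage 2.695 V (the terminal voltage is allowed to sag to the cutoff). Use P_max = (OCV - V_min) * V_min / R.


dV = OCV - V_min = 0.972 V (so I_max = dV / R)
P_max = dV * V_min / R = 0.972 * 2.695 / 0.058 = 45.16 W

45.16 W


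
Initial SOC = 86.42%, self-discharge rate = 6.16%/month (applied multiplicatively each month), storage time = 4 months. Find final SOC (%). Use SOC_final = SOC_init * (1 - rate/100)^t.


decay = (1 - 6.16/100)^4 = 0.77545
SOC_final = 86.42 * 0.77545 = 67.01%

67.01%


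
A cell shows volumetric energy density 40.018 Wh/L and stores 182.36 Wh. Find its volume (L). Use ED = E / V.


V = E / ED = 182.36 / 40.018 = 4.557 L

4.557 L


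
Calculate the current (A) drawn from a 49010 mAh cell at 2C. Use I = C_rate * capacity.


Convert: capacity = 49010 mAh = 49.01 Ah
I = C_rate * capacity = 2 * 49.01 = 98.02 A

98.02 A


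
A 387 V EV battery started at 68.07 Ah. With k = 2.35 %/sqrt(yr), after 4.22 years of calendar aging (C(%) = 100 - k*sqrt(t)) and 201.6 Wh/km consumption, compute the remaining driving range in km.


Step 1: capacity retention = 100 - 2.35 * sqrt(4.22) = 100 - 2.35 * 2.0543 = 95.172%
Step 2: C_now = 68.07 * 95.172/100 = 64.784 Ah
Step 3: E_pack = V * C_now = 387 * 64.784 = 25071 Wh
Step 4: range = E_pack / consumption = 25071 / 201.6 = 124.4 km

124.4 km


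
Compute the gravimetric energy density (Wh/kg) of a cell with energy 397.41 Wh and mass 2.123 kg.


ED = E / m = 397.41 / 2.123 = 187.2 Wh/kg

187.2 Wh/kg


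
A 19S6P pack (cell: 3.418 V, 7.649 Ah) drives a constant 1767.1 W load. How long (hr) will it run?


Step 1: E_pack = Ns * V_cell * Np * C_cell = 19 * 3.418 * 6 * 7.649 = 2980.4 Wh
Step 2: t = E_pack / P = 2980.4 / 1767.1 = 1.687 hr

1.687 hr


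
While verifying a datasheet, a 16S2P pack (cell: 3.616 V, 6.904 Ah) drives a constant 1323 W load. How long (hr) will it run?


Step 1: E_pack = Ns * V_cell * Np * C_cell = 16 * 3.616 * 2 * 6.904 = 798.88 Wh
Step 2: t = E_pack / P = 798.88 / 1323 = 0.6038 hr

0.6038 hr


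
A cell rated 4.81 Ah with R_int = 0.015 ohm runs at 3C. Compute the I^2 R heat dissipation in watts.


Step 1: I = C_rate * capacity = 3 * 4.81 = 14.43 A
Step 2: Q = I^2 * R = 14.43^2 * 0.015 = 208.22 * 0.015 = 3.123 W

3.123 W


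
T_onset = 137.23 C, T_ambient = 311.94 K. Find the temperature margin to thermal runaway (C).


Convert: T_ambient = 311.94 K = 38.79 C
margin = 137.23 - 38.79 = 98.44 C

98.44 C


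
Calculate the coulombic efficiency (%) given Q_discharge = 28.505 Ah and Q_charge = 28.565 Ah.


Coulombic efficiency = 28.505/28.565 * 100% = 99.79%

99.79%


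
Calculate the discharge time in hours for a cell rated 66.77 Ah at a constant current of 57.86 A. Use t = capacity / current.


Runtime = 66.77 Ah / 57.86 A = 1.154 hr

1.154 hr


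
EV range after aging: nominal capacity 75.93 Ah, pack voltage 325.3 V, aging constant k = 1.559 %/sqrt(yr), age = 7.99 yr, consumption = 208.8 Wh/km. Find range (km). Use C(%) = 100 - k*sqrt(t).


Step 1: capacity retention = 100 - 1.559 * sqrt(7.99) = 100 - 1.559 * 2.8267 = 95.593%
Step 2: C_now = 75.93 * 95.593/100 = 72.584 Ah
Step 3: E_pack = V * C_now = 325.3 * 72.584 = 23612 Wh
Step 4: range = E_pack / consumption = 23612 / 208.8 = 113.1 km

113.1 km


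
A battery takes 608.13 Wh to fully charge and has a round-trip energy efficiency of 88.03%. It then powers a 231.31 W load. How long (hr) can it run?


Step 1: E_discharge = eta/100 * E_charge = 88.03/100 * 608.13 = 535.34 Wh
Step 2: t = E_discharge / P = 535.34 / 231.31 = 2.314 hr

2.314 hr


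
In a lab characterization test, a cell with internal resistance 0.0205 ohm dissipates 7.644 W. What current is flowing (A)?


I = sqrt(Q / R) = sqrt(7.644 / 0.0205) = sqrt(372.88) = 19.31 A

19.31 A


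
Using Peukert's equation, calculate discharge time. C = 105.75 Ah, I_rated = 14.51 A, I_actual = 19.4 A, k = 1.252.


Step 1: t_rated = C / I_rated = 105.75 / 14.51 = 7.2881 hr
Step 2: ratio = 14.51 / 19.4 = 0.74794
Step 3: ratio^k = 0.74794^1.252 = 0.69515
Step 4: t = t_rated * ratio^k = 7.2881 * 0.69515 = 5.066 hr

5.066 hr


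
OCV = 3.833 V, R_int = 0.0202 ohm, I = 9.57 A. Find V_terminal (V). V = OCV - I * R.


IR drop = 9.57 * 0.0202 = 0.19331 V
V = 3.833 - 0.19331 = 3.640 V

3.640 V


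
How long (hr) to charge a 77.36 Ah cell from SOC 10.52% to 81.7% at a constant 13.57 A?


Step 1: dSOC = 81.7% - 10.52% = 71.18%
Step 2: delta_Ah = 77.36 * 71.18 / 100 = 55.065 Ah
Step 3: t = 55.065 / 13.57 = 4.058 hr

4.058 hr


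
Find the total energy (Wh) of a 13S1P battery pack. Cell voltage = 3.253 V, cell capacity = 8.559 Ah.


V_pack = 13 * 3.253 = 42.289 V
C_pack = 1 * 8.559 = 8.559 Ah
E = V_pack * C_pack = 42.289 * 8.559 = 362.0 Wh

362.0 Wh


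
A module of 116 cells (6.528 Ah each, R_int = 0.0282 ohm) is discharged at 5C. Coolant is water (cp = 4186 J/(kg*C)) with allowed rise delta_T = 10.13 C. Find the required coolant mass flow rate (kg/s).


Step 1: I = 5 * 6.528 = 32.64 A
Step 2: Q_cell = I^2 * R = 32.64^2 * 0.0282 = 30.043 W
Step 3: Q_total = 116 * 30.043 = 3485 W
Step 4: m_dot = Q_total / (cp * dT) = 3485 / (4186 * 10.13) = 0.08219 kg/s

0.08219 kg/s


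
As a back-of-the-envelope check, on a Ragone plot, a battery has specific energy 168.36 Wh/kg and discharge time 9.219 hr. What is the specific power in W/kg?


Specific power = 168.36 Wh/kg / 9.219 hr = 18.26 W/kg

18.26 W/kg


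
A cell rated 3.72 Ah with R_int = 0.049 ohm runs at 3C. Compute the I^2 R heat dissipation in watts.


Step 1: I = C_rate * capacity = 3 * 3.72 = 11.16 A
Step 2: Q = I^2 * R = 11.16^2 * 0.049 = 124.55 * 0.049 = 6.103 W

6.103 W


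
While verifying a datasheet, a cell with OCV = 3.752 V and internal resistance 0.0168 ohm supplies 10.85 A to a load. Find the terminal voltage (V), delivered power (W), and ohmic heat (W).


Step 1: V_terminal = OCV - I*R = 3.752 - 10.85 * 0.0168 = 3.5697 V
Step 2: P_out = V_terminal * I = 3.5697 * 10.85 = 38.73 W
Step 3: Q = I^2 * R = 10.85^2 * 0.0168 = 1.978 W

V=3.5697 V, P=38.73 W, Q=1.978 W


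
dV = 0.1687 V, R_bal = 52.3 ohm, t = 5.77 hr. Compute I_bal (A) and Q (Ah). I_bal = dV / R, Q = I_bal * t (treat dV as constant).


First, Ohm's law: I_bal = 0.1687 V / 52.3 ohm = 0.0032256 A
Then Q = I * t = 0.0032256 A * 5.77 hr = 0.01861 Ah

I=0.0032256 A, Q=0.01861 Ah


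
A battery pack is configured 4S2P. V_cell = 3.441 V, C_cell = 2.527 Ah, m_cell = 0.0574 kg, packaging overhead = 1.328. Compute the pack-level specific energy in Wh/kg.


Step 1: V_pack = 4 * 3.441 = 13.764 V
Step 2: C_pack = 2 * 2.527 = 5.054 Ah
Step 3: E_pack = V_pack * C_pack = 13.764 * 5.054 = 69.563 Wh
Step 4: m_pack = 4 * 2 * 0.0574 * 1.328 = 0.60982 kg
Step 5: ED = E_pack / m_pack = 69.563 / 0.60982 = 114.1 Wh/kg

114.1 Wh/kg


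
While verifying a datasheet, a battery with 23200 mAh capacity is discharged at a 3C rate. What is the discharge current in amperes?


Convert: capacity = 23200 mAh = 23.2 Ah
At 3C: I = 3 * 23.2 Ah = 69.6 A

69.6 A


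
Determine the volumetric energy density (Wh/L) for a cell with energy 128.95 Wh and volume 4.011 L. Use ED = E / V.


Volumetric ED = 128.95 Wh / 4.011 L = 32.15 Wh/L

32.15 Wh/L


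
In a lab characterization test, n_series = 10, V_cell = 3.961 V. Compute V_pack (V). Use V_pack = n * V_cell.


With 10 cells in series at 3.961 V each, V_pack = 39.61 V

39.61 V


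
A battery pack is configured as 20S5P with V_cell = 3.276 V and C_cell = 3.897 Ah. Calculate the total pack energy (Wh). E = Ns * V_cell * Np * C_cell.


V_pack = 20 * 3.276 = 65.52 V
C_pack = 5 * 3.897 = 19.485 Ah
E = V_pack * C_pack = 65.52 * 19.485 = 1277 Wh

1277 Wh


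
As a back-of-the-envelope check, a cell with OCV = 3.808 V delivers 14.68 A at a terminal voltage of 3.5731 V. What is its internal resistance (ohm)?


R = (OCV - V) / I = (3.808 - 3.5731) / 14.68 = 0.01600 ohm

0.01600 ohm


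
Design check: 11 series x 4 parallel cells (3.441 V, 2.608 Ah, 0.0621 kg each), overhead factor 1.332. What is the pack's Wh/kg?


Step 1: V_pack = 11 * 3.441 = 37.851 V
Step 2: C_pack = 4 * 2.608 = 10.432 Ah
Step 3: E_pack = V_pack * C_pack = 37.851 * 10.432 = 394.86 Wh
Step 4: m_pack = 11 * 4 * 0.0621 * 1.332 = 3.6396 kg
Step 5: ED = E_pack / m_pack = 394.86 / 3.6396 = 108.5 Wh/kg

108.5 Wh/kg


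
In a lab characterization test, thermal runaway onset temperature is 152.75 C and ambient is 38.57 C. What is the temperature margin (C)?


Safety margin = 152.75 C - 38.57 C = 114.18 C

114.18 C


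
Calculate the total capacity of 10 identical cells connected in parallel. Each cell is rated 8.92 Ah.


Parallel capacities add: 10 * 8.92 Ah = 89.2 Ah

89.2 Ah


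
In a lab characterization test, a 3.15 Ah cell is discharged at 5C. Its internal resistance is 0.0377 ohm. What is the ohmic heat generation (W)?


Step 1: I = C_rate * capacity = 5 * 3.15 = 15.75 A
Step 2: Q = I^2 * R = 15.75^2 * 0.0377 = 248.06 * 0.0377 = 9.352 W

9.352 W


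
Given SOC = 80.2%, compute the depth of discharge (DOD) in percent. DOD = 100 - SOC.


Complement of SOC: DOD = 100% - 80.2% = 19.8%

19.8%


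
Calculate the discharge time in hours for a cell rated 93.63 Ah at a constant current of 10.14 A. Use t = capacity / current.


Runtime = 93.63 Ah / 10.14 A = 9.234 hr

9.234 hr


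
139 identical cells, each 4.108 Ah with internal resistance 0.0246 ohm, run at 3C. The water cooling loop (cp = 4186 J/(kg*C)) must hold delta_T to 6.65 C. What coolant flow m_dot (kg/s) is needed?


Step 1: I = 3 * 4.108 = 12.324 A
Step 2: Q_cell = I^2 * R = 12.324^2 * 0.0246 = 3.7363 W
Step 3: Q_total = 139 * 3.7363 = 519.35 W
Step 4: m_dot = Q_total / (cp * dT) = 519.35 / (4186 * 6.65) = 0.01866 kg/s

0.01866 kg/s


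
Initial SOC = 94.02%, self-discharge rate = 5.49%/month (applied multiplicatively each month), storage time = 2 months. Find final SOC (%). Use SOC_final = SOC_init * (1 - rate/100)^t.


Monthly retention factor = 1 - 5.49/100 = 0.9451
Over 2 months: factor^2 = 0.89321
SOC_final = 94.02 * 0.89321 = 83.98%

83.98%


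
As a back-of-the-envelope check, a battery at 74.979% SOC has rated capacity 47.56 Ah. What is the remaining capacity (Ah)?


remaining = SOC / 100 * total = 74.979 / 100 * 47.56 = 35.66 Ah

35.66 Ah


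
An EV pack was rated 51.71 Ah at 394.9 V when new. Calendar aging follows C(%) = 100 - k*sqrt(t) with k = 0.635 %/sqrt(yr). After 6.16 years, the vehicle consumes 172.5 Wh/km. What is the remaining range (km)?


Step 1: capacity retention = 100 - 0.635 * sqrt(6.16) = 100 - 0.635 * 2.4819 = 98.424%
Step 2: C_now = 51.71 * 98.424/100 = 50.895 Ah
Step 3: E_pack = V * C_now = 394.9 * 50.895 = 20098 Wh
Step 4: range = E_pack / consumption = 20098 / 172.5 = 116.5 km

116.5 km


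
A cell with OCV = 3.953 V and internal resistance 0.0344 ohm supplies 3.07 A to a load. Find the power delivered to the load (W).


Step 1: V_terminal = OCV - I*R = 3.953 - 3.07 * 0.0344 = 3.8474 V
Step 2: P_out = V_terminal * I = 3.8474 * 3.07 = 11.81 W

11.81 W


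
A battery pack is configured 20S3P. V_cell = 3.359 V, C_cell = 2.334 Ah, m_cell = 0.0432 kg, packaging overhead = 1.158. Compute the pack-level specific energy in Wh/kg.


Step 1: V_pack = 20 * 3.359 = 67.18 V
Step 2: C_pack = 3 * 2.334 = 7.002 Ah
Step 3: E_pack = V_pack * C_pack = 67.18 * 7.002 = 470.39 Wh
Step 4: m_pack = 20 * 3 * 0.0432 * 1.158 = 3.0015 kg
Step 5: ED = E_pack / m_pack = 470.39 / 3.0015 = 156.7 Wh/kg

156.7 Wh/kg


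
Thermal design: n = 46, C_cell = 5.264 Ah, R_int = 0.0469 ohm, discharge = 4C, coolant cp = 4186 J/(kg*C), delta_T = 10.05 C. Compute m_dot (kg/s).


Step 1: I = 4 * 5.264 = 21.056 A
Step 2: Q_cell = I^2 * R = 21.056^2 * 0.0469 = 20.793 W
Step 3: Q_total = 46 * 20.793 = 956.48 W
Step 4: m_dot = Q_total / (cp * dT) = 956.48 / (4186 * 10.05) = 0.02274 kg/s

0.02274 kg/s


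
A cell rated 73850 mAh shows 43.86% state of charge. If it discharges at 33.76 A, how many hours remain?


Convert: C_total = 73850 mAh = 73.85 Ah
Step 1: remaining = SOC/100 * C_total = 43.86/100 * 73.85 = 32.391 Ah
Step 2: t = remaining / I = 32.391 / 33.76 = 0.9594 hr

0.9594 hr


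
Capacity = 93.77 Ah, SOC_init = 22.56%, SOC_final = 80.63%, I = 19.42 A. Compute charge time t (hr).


Step 1: dSOC = 80.63% - 22.56% = 58.07%
Step 2: delta_Ah = 93.77 * 58.07 / 100 = 54.452 Ah
Step 3: t = 54.452 / 19.42 = 2.804 hr

2.804 hr


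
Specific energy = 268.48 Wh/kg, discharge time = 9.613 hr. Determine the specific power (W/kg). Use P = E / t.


Specific power = 268.48 Wh/kg / 9.613 hr = 27.93 W/kg

27.93 W/kg


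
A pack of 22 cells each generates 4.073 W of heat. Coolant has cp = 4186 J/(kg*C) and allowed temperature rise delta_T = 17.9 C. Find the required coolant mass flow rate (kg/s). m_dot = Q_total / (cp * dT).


Step 1: Total heat Q = 22 * 4.073 W = 89.606 W
Step 2: denom = cp * dT = 4186 * 17.9 = 74929
Step 3: m_dot = 89.606 / 74929 = 0.001196 kg/s

0.001196 kg/s


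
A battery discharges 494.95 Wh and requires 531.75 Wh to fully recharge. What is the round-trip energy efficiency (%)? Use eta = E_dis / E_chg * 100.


eta_e = E_dis / E_chg * 100 = 494.95 / 531.75 * 100 = 93.08%

93.08%


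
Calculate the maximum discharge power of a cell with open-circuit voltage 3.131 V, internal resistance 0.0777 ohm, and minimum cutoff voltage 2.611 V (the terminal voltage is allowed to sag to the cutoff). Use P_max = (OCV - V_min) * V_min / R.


P_max = (OCV - V_min) * V_min / R = (3.131 - 2.611) * 2.611 / 0.0777 = 0.52 * 2.611 / 0.0777 = 17.47 W

17.47 W


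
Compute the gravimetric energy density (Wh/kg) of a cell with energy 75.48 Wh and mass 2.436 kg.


Specific energy = 75.48 Wh / 2.436 kg = 30.99 Wh/kg

30.99 Wh/kg


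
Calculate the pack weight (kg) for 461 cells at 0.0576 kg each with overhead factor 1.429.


m_pack = n * m_cell * overhead = 461 * 0.0576 * 1.429 = 37.95 kg

37.95 kg


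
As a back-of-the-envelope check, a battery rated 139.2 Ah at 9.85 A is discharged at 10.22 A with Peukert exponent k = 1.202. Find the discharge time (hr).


t_rated = C / I_rated = 139.2 / 9.85 = 14.132 hr
(I_rated/I)^k = (0.9638)^1.202 = 0.95665
t = t_rated * (I_rated/I)^k = 14.132 * 0.95665 = 13.52 hr

13.52 hr


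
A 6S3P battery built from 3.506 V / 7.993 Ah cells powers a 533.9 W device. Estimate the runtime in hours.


Step 1: E_pack = Ns * V_cell * Np * C_cell = 6 * 3.506 * 3 * 7.993 = 504.42 Wh
Step 2: t = E_pack / P = 504.42 / 533.9 = 0.9448 hr

0.9448 hr


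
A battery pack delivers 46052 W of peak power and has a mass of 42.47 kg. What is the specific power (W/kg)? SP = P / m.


Specific power = 46052 W / 42.47 kg = 1084 W/kg

1084 W/kg


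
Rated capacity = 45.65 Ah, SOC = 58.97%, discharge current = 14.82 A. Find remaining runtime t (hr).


Step 1: remaining = SOC/100 * C_total = 58.97/100 * 45.65 = 26.92 Ah
Step 2: t = remaining / I = 26.92 / 14.82 = 1.816 hr

1.816 hr


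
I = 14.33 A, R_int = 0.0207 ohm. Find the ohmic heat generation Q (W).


I^2 = 205.35
Q = 205.35 * 0.0207 = 4.251 W

4.251 W


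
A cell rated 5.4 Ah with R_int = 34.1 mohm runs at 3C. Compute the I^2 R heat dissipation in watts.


Convert: R = 34.1 mohm = 0.0341 ohm
Step 1: I = C_rate * capacity = 3 * 5.4 = 16.2 A
Step 2: Q = I^2 * R = 16.2^2 * 0.0341 = 262.44 * 0.0341 = 8.949 W

8.949 W


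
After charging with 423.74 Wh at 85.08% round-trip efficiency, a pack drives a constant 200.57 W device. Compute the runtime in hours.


Step 1: E_discharge = eta/100 * E_charge = 85.08/100 * 423.74 = 360.52 Wh
Step 2: t = E_discharge / P = 360.52 / 200.57 = 1.797 hr

1.797 hr


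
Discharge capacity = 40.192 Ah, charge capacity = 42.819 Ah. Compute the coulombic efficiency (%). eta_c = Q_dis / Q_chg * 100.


eta_c = Q_dis / Q_chg * 100 = 40.192 / 42.819 * 100 = 93.86%

93.86%


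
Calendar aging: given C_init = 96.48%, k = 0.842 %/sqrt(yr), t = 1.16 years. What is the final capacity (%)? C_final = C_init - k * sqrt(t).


sqrt(t) = sqrt(1.16) = 1.077
C_final = 96.48 - 0.842 * 1.077 = 95.57%

95.57%


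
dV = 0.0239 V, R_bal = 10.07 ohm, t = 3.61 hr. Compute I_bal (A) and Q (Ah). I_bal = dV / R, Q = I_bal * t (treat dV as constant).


First, Ohm's law: I_bal = 0.0239 V / 10.07 ohm = 0.0023734 A
Then Q = I * t = 0.0023734 A * 3.61 hr = 0.008568 Ah

I=0.0023734 A, Q=0.008568 Ah


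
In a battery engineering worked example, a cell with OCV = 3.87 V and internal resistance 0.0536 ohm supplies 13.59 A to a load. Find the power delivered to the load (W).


Step 1: V_terminal = OCV - I*R = 3.87 - 13.59 * 0.0536 = 3.1416 V
Step 2: P_out = V_terminal * I = 3.1416 * 13.59 = 42.69 W

42.69 W


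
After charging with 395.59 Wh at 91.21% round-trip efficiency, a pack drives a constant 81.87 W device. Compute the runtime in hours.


Step 1: E_discharge = eta/100 * E_charge = 91.21/100 * 395.59 = 360.82 Wh
Step 2: t = E_discharge / P = 360.82 / 81.87 = 4.407 hr

4.407 hr


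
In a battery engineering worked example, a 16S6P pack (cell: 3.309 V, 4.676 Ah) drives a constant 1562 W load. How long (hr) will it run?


Step 1: E_pack = Ns * V_cell * Np * C_cell = 16 * 3.309 * 6 * 4.676 = 1485.4 Wh
Step 2: t = E_pack / P = 1485.4 / 1562 = 0.9510 hr

0.9510 hr


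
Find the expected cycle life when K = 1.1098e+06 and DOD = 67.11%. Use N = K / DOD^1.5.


DOD^1.5 = 549.77
N = K / DOD^1.5 = 1.1098e+06 / 549.77 = 2019

2019 cycles


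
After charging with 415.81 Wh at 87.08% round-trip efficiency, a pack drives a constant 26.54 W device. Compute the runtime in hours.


Step 1: E_discharge = eta/100 * E_charge = 87.08/100 * 415.81 = 362.09 Wh
Step 2: t = E_discharge / P = 362.09 / 26.54 = 13.64 hr

13.64 hr


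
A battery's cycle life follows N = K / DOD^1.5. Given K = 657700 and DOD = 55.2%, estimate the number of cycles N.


Step 1: DOD^1.5 = 55.2^1.5 = 410.12
Step 2: N = 657700 / 410.12 = 1604 cycles

1604 cycles


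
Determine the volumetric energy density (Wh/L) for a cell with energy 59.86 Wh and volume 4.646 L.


ED = E / V = 59.86 / 4.646 = 12.88 Wh/L

12.88 Wh/L


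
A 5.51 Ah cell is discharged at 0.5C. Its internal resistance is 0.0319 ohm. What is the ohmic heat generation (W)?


Step 1: I = C_rate * capacity = 0.5 * 5.51 = 2.755 A
Step 2: Q = I^2 * R = 2.755^2 * 0.0319 = 7.59 * 0.0319 = 0.2421 W

0.2421 W


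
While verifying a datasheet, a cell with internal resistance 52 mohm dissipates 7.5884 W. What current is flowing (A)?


Convert: R = 52 mohm = 0.052 ohm
I = sqrt(Q / R) = sqrt(7.5884 / 0.052) = sqrt(145.93) = 12.08 A

12.08 A


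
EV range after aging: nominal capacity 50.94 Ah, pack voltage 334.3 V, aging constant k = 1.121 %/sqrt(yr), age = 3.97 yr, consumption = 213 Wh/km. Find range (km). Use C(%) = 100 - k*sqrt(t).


Step 1: capacity retention = 100 - 1.121 * sqrt(3.97) = 100 - 1.121 * 1.9925 = 97.766%
Step 2: C_now = 50.94 * 97.766/100 = 49.802 Ah
Step 3: E_pack = V * C_now = 334.3 * 49.802 = 16649 Wh
Step 4: range = E_pack / consumption = 16649 / 213 = 78.16 km

78.16 km


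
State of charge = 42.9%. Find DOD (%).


DOD = 100 - SOC = 100 - 42.9 = 57.1%

57.1%


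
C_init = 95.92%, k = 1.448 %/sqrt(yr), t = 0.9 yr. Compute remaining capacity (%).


Step 1: sqrt(0.9 yr) = 0.94868
Step 2: drop = 1.448 * 0.94868 = 1.3737
Step 3: C_final = 95.92 - 1.3737 = 94.55%

94.55%


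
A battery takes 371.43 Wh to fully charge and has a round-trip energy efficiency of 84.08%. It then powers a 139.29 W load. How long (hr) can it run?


Step 1: E_discharge = eta/100 * E_charge = 84.08/100 * 371.43 = 312.3 Wh
Step 2: t = E_discharge / P = 312.3 / 139.29 = 2.242 hr

2.242 hr


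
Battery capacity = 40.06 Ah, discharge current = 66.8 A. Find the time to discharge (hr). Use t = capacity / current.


t = capacity / current = 40.06 / 66.8 = 0.5997 hr

0.5997 hr


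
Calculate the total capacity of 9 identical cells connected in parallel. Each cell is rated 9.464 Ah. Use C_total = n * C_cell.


Parallel capacities add: 9 * 9.464 Ah = 85.176 Ah

85.176 Ah


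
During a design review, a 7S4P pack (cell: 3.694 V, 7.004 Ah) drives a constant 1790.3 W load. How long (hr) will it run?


Step 1: E_pack = Ns * V_cell * Np * C_cell = 7 * 3.694 * 4 * 7.004 = 724.44 Wh
Step 2: t = E_pack / P = 724.44 / 1790.3 = 0.4046 hr

0.4046 hr


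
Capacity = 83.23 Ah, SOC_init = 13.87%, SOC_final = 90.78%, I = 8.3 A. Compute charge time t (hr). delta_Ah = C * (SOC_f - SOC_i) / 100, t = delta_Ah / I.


delta_Ah = 83.23 * (90.78 - 13.87) / 100 = 64.012 Ah
t = delta_Ah / I = 64.012 / 8.3 = 7.712 hr

7.712 hr


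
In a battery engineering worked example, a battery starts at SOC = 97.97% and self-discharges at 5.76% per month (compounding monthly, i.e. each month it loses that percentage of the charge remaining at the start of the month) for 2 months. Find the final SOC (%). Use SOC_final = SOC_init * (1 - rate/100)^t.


decay = (1 - 5.76/100)^2 = 0.88812
SOC_final = 97.97 * 0.88812 = 87.01%

87.01%


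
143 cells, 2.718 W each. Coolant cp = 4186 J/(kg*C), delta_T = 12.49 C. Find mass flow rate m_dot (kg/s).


Q_total = 143 * 2.718 = 388.67 W
m_dot = Q_total / (cp * dT) = 388.67 / (4186 * 12.49) = 0.007434 kg/s

0.007434 kg/s


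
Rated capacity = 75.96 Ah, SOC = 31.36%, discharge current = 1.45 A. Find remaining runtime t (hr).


Step 1: remaining = SOC/100 * C_total = 31.36/100 * 75.96 = 23.821 Ah
Step 2: t = remaining / I = 23.821 / 1.45 = 16.43 hr

16.43 hr


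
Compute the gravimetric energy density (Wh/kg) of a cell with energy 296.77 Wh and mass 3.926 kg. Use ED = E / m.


Specific energy = 296.77 Wh / 3.926 kg = 75.59 Wh/kg

75.59 Wh/kg


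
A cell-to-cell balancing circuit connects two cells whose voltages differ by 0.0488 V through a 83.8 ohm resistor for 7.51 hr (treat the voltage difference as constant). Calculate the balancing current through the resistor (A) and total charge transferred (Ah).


I_bal = dV / R = 0.0488 / 83.8 = 5.8234e-04 A
Q = I_bal * t = 5.8234e-04 * 7.51 = 0.004373 Ah

I=5.8234e-04 A, Q=0.004373 Ah


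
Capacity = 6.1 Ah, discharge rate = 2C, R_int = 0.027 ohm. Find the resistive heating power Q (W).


Step 1: I = C_rate * capacity = 2 * 6.1 = 12.2 A
Step 2: Q = I^2 * R = 12.2^2 * 0.027 = 148.84 * 0.027 = 4.019 W

4.019 W


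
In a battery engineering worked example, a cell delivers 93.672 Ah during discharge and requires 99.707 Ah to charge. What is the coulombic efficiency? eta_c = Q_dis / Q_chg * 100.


eta_c = Q_dis / Q_chg * 100 = 93.672 / 99.707 * 100 = 93.95%

93.95%


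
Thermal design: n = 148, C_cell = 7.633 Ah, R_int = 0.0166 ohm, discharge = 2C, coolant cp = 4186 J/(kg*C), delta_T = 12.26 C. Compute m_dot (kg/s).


Step 1: I = 2 * 7.633 = 15.266 A
Step 2: Q_cell = I^2 * R = 15.266^2 * 0.0166 = 3.8686 W
Step 3: Q_total = 148 * 3.8686 = 572.55 W
Step 4: m_dot = Q_total / (cp * dT) = 572.55 / (4186 * 12.26) = 0.01116 kg/s

0.01116 kg/s


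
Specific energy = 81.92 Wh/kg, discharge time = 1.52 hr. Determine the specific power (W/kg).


P_specific = E / t = 81.92 / 1.52 = 53.89 W/kg

53.89 W/kg


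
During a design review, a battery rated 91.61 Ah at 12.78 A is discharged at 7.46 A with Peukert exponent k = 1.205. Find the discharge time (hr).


Step 1: t_rated = C / I_rated = 91.61 / 12.78 = 7.1682 hr
Step 2: ratio = 12.78 / 7.46 = 1.7131
Step 3: ratio^k = 1.7131^1.205 = 1.913
Step 4: t = t_rated * ratio^k = 7.1682 * 1.913 = 13.71 hr

13.71 hr


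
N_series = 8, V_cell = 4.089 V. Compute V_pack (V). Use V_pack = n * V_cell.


Series voltages add: 8 * 4.089 V = 32.712 V

32.712 V


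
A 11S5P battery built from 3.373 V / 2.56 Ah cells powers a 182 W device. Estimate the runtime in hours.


Step 1: E_pack = Ns * V_cell * Np * C_cell = 11 * 3.373 * 5 * 2.56 = 474.92 Wh
Step 2: t = E_pack / P = 474.92 / 182 = 2.609 hr

2.609 hr


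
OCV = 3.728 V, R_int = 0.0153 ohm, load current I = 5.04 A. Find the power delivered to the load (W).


Step 1: V_terminal = OCV - I*R = 3.728 - 5.04 * 0.0153 = 3.6509 V
Step 2: P_out = V_terminal * I = 3.6509 * 5.04 = 18.40 W

18.40 W


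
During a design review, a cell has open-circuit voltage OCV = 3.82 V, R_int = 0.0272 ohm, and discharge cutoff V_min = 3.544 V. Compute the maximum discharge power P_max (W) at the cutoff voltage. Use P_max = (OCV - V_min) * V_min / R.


P_max = (OCV - V_min) * V_min / R = (3.82 - 3.544) * 3.544 / 0.0272 = 0.276 * 3.544 / 0.0272 = 35.96 W

35.96 W


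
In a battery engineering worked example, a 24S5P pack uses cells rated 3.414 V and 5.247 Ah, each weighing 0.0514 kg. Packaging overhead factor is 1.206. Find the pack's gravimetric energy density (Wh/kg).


Step 1: V_pack = 24 * 3.414 = 81.936 V
Step 2: C_pack = 5 * 5.247 = 26.235 Ah
Step 3: E_pack = V_pack * C_pack = 81.936 * 26.235 = 2149.6 Wh
Step 4: m_pack = 24 * 5 * 0.0514 * 1.206 = 7.4386 kg
Step 5: ED = E_pack / m_pack = 2149.6 / 7.4386 = 289.0 Wh/kg

289.0 Wh/kg


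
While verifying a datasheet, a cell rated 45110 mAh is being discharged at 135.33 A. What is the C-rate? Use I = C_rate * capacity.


Convert: capacity = 45110 mAh = 45.11 Ah
Rearranging: C_rate = 135.33 / 45.11 = 3C

3C


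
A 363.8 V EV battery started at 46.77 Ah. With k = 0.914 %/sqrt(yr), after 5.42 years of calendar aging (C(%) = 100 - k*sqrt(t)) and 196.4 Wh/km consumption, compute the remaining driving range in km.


Step 1: capacity retention = 100 - 0.914 * sqrt(5.42) = 100 - 0.914 * 2.3281 = 97.872%
Step 2: C_now = 46.77 * 97.872/100 = 45.775 Ah
Step 3: E_pack = V * C_now = 363.8 * 45.775 = 16653 Wh
Step 4: range = E_pack / consumption = 16653 / 196.4 = 84.79 km

84.79 km


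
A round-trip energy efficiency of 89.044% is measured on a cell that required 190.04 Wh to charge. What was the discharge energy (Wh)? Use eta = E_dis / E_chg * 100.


E_dis = eta/100 * E_chg = 89.044/100 * 190.04 = 169.2 Wh

169.2 Wh


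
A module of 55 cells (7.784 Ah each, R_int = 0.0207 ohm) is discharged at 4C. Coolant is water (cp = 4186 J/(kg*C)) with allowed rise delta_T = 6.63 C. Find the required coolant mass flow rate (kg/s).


Step 1: I = 4 * 7.784 = 31.136 A
Step 2: Q_cell = I^2 * R = 31.136^2 * 0.0207 = 20.068 W
Step 3: Q_total = 55 * 20.068 = 1103.7 W
Step 4: m_dot = Q_total / (cp * dT) = 1103.7 / (4186 * 6.63) = 0.03977 kg/s

0.03977 kg/s


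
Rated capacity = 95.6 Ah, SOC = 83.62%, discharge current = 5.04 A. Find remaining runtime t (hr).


Step 1: remaining = SOC/100 * C_total = 83.62/100 * 95.6 = 79.941 Ah
Step 2: t = remaining / I = 79.941 / 5.04 = 15.86 hr

15.86 hr


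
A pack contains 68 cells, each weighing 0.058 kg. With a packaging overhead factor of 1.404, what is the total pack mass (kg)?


m_pack = n * m_cell * overhead = 68 * 0.058 * 1.404 = 5.537 kg

5.537 kg


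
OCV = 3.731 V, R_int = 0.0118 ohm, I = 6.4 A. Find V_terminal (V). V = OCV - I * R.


V = OCV - I*R = 3.731 - 6.4 * 0.0118 = 3.655 V

3.655 V


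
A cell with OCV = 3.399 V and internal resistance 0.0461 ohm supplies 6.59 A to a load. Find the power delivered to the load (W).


Step 1: V_terminal = OCV - I*R = 3.399 - 6.59 * 0.0461 = 3.0952 V
Step 2: P_out = V_terminal * I = 3.0952 * 6.59 = 20.40 W

20.40 W


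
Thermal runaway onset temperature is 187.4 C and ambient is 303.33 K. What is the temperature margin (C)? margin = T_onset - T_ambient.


Convert: T_ambient = 303.33 K = 30.18 C
margin = 187.4 - 30.18 = 157.22 C

157.22 C


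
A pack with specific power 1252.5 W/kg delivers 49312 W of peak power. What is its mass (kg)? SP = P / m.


m = P / SP = 49312 / 1252.5 = 39.37 kg

39.37 kg


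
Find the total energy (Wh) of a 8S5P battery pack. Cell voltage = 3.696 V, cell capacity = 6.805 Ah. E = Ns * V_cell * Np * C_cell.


E = Ns * Vcell * Np * Ccell = 8 * 3.696 * 5 * 6.805 = 1006 Wh

1006 Wh


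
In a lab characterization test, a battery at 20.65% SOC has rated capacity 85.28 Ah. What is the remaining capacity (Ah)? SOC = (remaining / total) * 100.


remaining = SOC / 100 * total = 20.65 / 100 * 85.28 = 17.61 Ah

17.61 Ah


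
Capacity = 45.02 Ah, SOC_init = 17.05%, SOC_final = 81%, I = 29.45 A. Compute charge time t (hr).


Step 1: dSOC = 81% - 17.05% = 63.95%
Step 2: delta_Ah = 45.02 * 63.95 / 100 = 28.79 Ah
Step 3: t = 28.79 / 29.45 = 0.9776 hr

0.9776 hr


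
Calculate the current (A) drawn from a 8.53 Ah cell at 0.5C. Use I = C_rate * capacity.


I = C_rate * capacity = 0.5 * 8.53 = 4.265 A

4.265 A


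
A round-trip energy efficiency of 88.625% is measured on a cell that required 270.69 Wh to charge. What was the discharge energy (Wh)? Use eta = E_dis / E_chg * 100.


E_dis = eta/100 * E_chg = 88.625/100 * 270.69 = 239.9 Wh

239.9 Wh


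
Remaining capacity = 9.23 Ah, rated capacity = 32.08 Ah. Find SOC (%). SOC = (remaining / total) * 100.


SOC = (remaining / total) * 100 = (9.23 / 32.08) * 100 = 28.77%

28.77%


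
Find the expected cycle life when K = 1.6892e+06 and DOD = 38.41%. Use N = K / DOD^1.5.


DOD^1.5 = 238.05
N = K / DOD^1.5 = 1.6892e+06 / 238.05 = 7096

7096 cycles


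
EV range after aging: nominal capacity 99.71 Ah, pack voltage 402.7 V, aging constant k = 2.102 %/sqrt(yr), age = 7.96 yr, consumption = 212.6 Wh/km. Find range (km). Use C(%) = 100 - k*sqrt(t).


Step 1: capacity retention = 100 - 2.102 * sqrt(7.96) = 100 - 2.102 * 2.8213 = 94.07%
Step 2: C_now = 99.71 * 94.07/100 = 93.797 Ah
Step 3: E_pack = V * C_now = 402.7 * 93.797 = 37772 Wh
Step 4: range = E_pack / consumption = 37772 / 212.6 = 177.7 km

177.7 km


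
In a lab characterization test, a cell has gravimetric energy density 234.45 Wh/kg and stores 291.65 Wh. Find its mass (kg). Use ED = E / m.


m = E / ED = 291.65 / 234.45 = 1.244 kg

1.244 kg


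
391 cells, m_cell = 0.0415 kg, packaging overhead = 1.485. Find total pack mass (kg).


Cell mass sum = 391 * 0.0415 = 16.227 kg
With overhead 1.485: m_pack = 16.227 * 1.485 = 24.10 kg

24.10 kg


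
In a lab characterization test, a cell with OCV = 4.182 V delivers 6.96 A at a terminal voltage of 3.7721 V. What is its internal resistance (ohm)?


R = (OCV - V) / I = (4.182 - 3.7721) / 6.96 = 0.05889 ohm

0.05889 ohm


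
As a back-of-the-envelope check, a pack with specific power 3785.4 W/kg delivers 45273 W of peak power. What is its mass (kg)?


m = P / SP = 45273 / 3785.4 = 11.96 kg

11.96 kg


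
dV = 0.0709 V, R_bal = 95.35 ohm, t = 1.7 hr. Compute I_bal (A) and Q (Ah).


I_bal = dV / R = 0.0709 / 95.35 = 7.4358e-04 A
Q = I_bal * t = 7.4358e-04 * 1.7 = 0.001264 Ah

I=7.4358e-04 A, Q=0.001264 Ah


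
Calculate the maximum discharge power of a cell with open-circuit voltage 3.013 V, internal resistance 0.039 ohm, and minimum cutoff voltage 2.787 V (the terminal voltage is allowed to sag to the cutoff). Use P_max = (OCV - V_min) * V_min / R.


dV = OCV - V_min = 0.226 V (so I_max = dV / R)
P_max = dV * V_min / R = 0.226 * 2.787 / 0.039 = 16.15 W

16.15 W


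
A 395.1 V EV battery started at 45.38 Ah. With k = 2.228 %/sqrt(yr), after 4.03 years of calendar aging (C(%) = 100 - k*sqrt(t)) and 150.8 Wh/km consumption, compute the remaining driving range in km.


Step 1: capacity retention = 100 - 2.228 * sqrt(4.03) = 100 - 2.228 * 2.0075 = 95.527%
Step 2: C_now = 45.38 * 95.527/100 = 43.35 Ah
Step 3: E_pack = V * C_now = 395.1 * 43.35 = 17128 Wh
Step 4: range = E_pack / consumption = 17128 / 150.8 = 113.6 km

113.6 km


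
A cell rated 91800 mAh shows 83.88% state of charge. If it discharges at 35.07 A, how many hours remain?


Convert: C_total = 91800 mAh = 91.8 Ah
Step 1: remaining = SOC/100 * C_total = 83.88/100 * 91.8 = 77.002 Ah
Step 2: t = remaining / I = 77.002 / 35.07 = 2.196 hr

2.196 hr


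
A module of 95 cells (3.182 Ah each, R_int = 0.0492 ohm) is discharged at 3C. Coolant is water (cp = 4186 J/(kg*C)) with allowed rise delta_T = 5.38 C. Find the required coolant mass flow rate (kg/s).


Step 1: I = 3 * 3.182 = 9.546 A
Step 2: Q_cell = I^2 * R = 9.546^2 * 0.0492 = 4.4834 W
Step 3: Q_total = 95 * 4.4834 = 425.92 W
Step 4: m_dot = Q_total / (cp * dT) = 425.92 / (4186 * 5.38) = 0.01891 kg/s

0.01891 kg/s


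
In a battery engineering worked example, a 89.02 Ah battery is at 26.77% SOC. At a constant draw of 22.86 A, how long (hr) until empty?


Step 1: remaining = SOC/100 * C_total = 26.77/100 * 89.02 = 23.831 Ah
Step 2: t = remaining / I = 23.831 / 22.86 = 1.042 hr

1.042 hr


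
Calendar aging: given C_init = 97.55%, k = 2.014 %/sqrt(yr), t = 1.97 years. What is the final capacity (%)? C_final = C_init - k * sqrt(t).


sqrt(t) = sqrt(1.97) = 1.4036
C_final = 97.55 - 2.014 * 1.4036 = 94.72%

94.72%


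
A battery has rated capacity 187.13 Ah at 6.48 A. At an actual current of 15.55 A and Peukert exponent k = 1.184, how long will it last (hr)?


Step 1: t_rated = C / I_rated = 187.13 / 6.48 = 28.878 hr
Step 2: ratio = 6.48 / 15.55 = 0.41672
Step 3: ratio^k = 0.41672^1.184 = 0.35473
Step 4: t = t_rated * ratio^k = 28.878 * 0.35473 = 10.24 hr

10.24 hr


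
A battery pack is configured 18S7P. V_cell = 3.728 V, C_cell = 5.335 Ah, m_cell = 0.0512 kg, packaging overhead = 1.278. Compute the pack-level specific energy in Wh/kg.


Step 1: V_pack = 18 * 3.728 = 67.104 V
Step 2: C_pack = 7 * 5.335 = 37.345 Ah
Step 3: E_pack = V_pack * C_pack = 67.104 * 37.345 = 2506 Wh
Step 4: m_pack = 18 * 7 * 0.0512 * 1.278 = 8.2446 kg
Step 5: ED = E_pack / m_pack = 2506 / 8.2446 = 304.0 Wh/kg

304.0 Wh/kg


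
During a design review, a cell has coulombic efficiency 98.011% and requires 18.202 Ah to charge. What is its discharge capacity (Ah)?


Q_dis = eta/100 * Q_chg = 98.011/100 * 18.202 = 17.84 Ah

17.84 Ah


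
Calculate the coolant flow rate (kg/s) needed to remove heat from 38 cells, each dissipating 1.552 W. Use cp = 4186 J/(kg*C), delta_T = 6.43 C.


Step 1: Total heat Q = 38 * 1.552 W = 58.976 W
Step 2: denom = cp * dT = 4186 * 6.43 = 26916
Step 3: m_dot = 58.976 / 26916 = 0.002191 kg/s

0.002191 kg/s


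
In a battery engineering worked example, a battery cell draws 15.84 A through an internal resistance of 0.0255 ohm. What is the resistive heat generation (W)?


I^2 = 250.91
Q = 250.91 * 0.0255 = 6.398 W

6.398 W


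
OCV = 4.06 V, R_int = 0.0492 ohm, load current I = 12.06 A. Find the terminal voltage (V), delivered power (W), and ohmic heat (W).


Step 1: V_terminal = OCV - I*R = 4.06 - 12.06 * 0.0492 = 3.4666 V
Step 2: P_out = V_terminal * I = 3.4666 * 12.06 = 41.81 W
Step 3: Q = I^2 * R = 12.06^2 * 0.0492 = 7.156 W

V=3.4666 V, P=41.81 W, Q=7.156 W


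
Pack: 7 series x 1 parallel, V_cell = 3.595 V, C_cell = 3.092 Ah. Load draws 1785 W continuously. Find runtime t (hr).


Step 1: E_pack = Ns * V_cell * Np * C_cell = 7 * 3.595 * 1 * 3.092 = 77.81 Wh
Step 2: t = E_pack / P = 77.81 / 1785 = 0.04359 hr

0.04359 hr


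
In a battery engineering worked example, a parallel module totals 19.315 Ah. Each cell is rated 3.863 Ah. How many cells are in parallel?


n = C_total / C_cell = 19.315 / 3.863 = 5

5


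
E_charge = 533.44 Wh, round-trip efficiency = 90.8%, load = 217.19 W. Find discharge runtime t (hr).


Step 1: E_discharge = eta/100 * E_charge = 90.8/100 * 533.44 = 484.36 Wh
Step 2: t = E_discharge / P = 484.36 / 217.19 = 2.230 hr

2.230 hr


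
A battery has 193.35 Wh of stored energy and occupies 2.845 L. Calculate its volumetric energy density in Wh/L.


ED = E / V = 193.35 / 2.845 = 67.96 Wh/L

67.96 Wh/L


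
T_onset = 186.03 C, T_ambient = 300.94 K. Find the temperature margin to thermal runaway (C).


Convert: T_ambient = 300.94 K = 27.79 C
margin = 186.03 - 27.79 = 158.24 C

158.24 C


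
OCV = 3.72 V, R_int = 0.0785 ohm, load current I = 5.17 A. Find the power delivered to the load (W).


Step 1: V_terminal = OCV - I*R = 3.72 - 5.17 * 0.0785 = 3.3142 V
Step 2: P_out = V_terminal * I = 3.3142 * 5.17 = 17.13 W

17.13 W
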